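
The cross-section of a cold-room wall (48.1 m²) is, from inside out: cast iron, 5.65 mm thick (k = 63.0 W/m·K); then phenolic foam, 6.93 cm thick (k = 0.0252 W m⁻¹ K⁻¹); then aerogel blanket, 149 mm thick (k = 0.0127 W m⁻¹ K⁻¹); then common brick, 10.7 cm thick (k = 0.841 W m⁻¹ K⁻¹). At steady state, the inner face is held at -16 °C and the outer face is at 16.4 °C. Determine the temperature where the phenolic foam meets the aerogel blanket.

Resistance network (inner→outer):
  R_cast iron = L/(kA) = 0.00565/(63.0·48.1) = 1.865×10^-6 K/W
  R_phenolic foam = L/(kA) = 0.0693/(0.0252·48.1) = 0.05717 K/W
  R_aerogel blanket = L/(kA) = 0.149/(0.0127·48.1) = 0.2439 K/W
  R_common brick = L/(kA) = 0.107/(0.841·48.1) = 0.002645 K/W
ΣR = 1.865×10^-6 + 0.05717 + 0.2439 + 0.002645 = 0.3037 K/W
Q = ΔT/ΣR = (-16 °C − 16.4 °C)/0.3037 = -106.7 W
From the inner boundary to the phenolic foam/aerogel blanket interface, ΣR_partial = 0.05717 K/W.
T_interface = T_in − Q·ΣR_partial = -16 °C − (-106.7)(0.05717) = -9.90 °C

T = -9.90 °C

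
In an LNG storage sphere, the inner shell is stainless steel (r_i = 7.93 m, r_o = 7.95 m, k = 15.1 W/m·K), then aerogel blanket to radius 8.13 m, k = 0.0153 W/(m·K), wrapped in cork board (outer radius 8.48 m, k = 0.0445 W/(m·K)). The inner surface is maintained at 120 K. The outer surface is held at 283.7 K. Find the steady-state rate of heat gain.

Treat each layer as a resistance in series:
  R_stainless steel = (1/7.93 − 1/7.95)/(4πk) = 3.172×10^-4/(4π·15.1) = 1.672×10^-6 K/W
  R_aerogel blanket = (1/7.95 − 1/8.13)/(4πk) = 0.002785/(4π·0.0153) = 0.01448 K/W
  R_cork board = (1/8.13 − 1/8.48)/(4πk) = 0.005077/(4π·0.0445) = 0.009078 K/W
ΣR = 1.672×10^-6 + 0.01448 + 0.009078 = 0.02356 K/W
Q = ΔT/ΣR = (120 K − 283.7 K)/0.02356 = -6950 W
(Negative Q ⇒ heat flows inward; heat gain = 6950 W.)

Q = 6950 W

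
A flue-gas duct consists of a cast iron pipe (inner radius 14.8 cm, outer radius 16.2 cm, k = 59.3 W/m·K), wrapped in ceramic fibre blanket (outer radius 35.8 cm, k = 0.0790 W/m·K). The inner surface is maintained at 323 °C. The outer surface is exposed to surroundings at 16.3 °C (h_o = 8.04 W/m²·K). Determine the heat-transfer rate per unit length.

Q' = 186 W/m

Series thermal resistances, inner to outer:
  R'_cast iron = ln(0.162/0.148)/(2πk) = 0.09038/(2π·59.3) = 2.426×10^-4 m·K/W
  R'_ceramic fibre blanket = ln(0.358/0.162)/(2πk) = 0.7929/(2π·0.0790) = 1.597 m·K/W
  R'_conv,out = 1/(2πr h) = 1/(2π·0.358·8.04) = 0.05529 m·K/W
ΣR = 2.426×10^-4 + 1.597 + 0.05529 = 1.653 m·K/W
Q' = ΔT/ΣR = (323 °C − 16.3 °C)/1.653 = 186 W/m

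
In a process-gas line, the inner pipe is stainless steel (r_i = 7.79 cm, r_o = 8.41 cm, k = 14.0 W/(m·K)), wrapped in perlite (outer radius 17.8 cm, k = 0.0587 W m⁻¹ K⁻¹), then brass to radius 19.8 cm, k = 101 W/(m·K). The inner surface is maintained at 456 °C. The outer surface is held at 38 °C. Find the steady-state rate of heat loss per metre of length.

Q' = 206 W/m

Resistance network (inner→outer):
  R'_stainless steel = ln(0.0841/0.0779)/(2πk) = 0.07658/(2π·14.0) = 8.706×10^-4 m·K/W
  R'_perlite = ln(0.178/0.0841)/(2πk) = 0.7498/(2π·0.0587) = 2.033 m·K/W
  R'_brass = ln(0.198/0.178)/(2πk) = 0.1065/(2π·101) = 1.678×10^-4 m·K/W
ΣR = 8.706×10^-4 + 2.033 + 1.678×10^-4 = 2.034 m·K/W
Q' = ΔT/ΣR = (456 °C − 38 °C)/2.034 = 206 W/m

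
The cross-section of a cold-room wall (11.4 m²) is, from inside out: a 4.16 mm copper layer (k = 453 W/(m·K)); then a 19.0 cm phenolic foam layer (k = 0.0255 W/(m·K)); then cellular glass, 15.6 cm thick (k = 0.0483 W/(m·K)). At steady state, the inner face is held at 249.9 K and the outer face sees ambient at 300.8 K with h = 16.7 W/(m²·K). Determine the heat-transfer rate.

Series thermal resistances, inner to outer:
  R_copper = L/(kA) = 0.00416/(453·11.4) = 8.055×10^-7 K/W
  R_phenolic foam = L/(kA) = 0.190/(0.0255·11.4) = 0.6536 K/W
  R_cellular glass = L/(kA) = 0.156/(0.0483·11.4) = 0.2833 K/W
  R_conv,out = 1/(hA) = 1/(16.7·11.4) = 0.005253 K/W
ΣR = 8.055×10^-7 + 0.6536 + 0.2833 + 0.005253 = 0.9422 K/W
Q = ΔT/ΣR = (249.9 K − 300.8 K)/0.9422 = -54.0 W
(Negative Q ⇒ heat flows inward; heat gain = 54.0 W.)

Q = 54.0 W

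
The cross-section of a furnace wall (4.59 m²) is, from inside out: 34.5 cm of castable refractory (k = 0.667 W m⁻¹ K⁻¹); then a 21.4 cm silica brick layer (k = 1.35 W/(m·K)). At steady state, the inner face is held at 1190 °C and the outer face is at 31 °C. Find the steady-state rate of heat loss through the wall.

Series thermal resistances, inner to outer:
  R_castable refractory = L/(kA) = 0.345/(0.667·4.59) = 0.1127 K/W
  R_silica brick = L/(kA) = 0.214/(1.35·4.59) = 0.03454 K/W
ΣR = 0.1127 + 0.03454 = 0.1472 K/W
Q = ΔT/ΣR = (1190 °C − 31 °C)/0.1472 = 7870 W

Q = 7.87 kW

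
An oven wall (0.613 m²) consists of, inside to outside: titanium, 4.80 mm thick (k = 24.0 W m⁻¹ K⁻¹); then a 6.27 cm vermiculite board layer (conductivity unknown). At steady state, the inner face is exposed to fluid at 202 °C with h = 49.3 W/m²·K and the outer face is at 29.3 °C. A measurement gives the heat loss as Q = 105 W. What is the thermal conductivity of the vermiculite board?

k = 0.0635 W/m·K

ΣR = ΔT/Q = |202 − 29.3|/105 = 1.645 K/W
Known resistances:
  R_conv,in = 1/(hA) = 1/(49.3·0.613) = 0.03309 K/W
  R_titanium = L/(kA) = 0.00480/(24.0·0.613) = 3.263×10^-4 K/W
R_vermiculite board = ΣR − ΣR_known = 1.645 − 0.03342 = 1.612 K/W
L/(kA) = 1.612 ⇒ k = 0.0627/(1.612·0.613) = 0.0635 W/m·K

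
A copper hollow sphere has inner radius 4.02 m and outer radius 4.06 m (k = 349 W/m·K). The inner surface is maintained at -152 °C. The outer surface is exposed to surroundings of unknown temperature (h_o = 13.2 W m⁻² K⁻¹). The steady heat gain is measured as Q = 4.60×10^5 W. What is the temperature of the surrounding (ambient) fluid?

Series resistances:
  R_copper = (1/4.02 − 1/4.06)/(4πk) = 0.002451/(4π·349) = 5.588×10^-7 K/W
  R_conv,out = 1/(4πr²h) = 1/(4π·4.06²·13.2) = 3.657×10^-4 K/W
ΣR = 3.663×10^-4 K/W
ΔT = Q·ΣR = 4.60×10^5 × 3.663×10^-4 = 168.5 K
Heat flows inward, so T_out = T_in + ΔT = -152 + 168.5 = 16.5 °C

T_out = 16.5 °C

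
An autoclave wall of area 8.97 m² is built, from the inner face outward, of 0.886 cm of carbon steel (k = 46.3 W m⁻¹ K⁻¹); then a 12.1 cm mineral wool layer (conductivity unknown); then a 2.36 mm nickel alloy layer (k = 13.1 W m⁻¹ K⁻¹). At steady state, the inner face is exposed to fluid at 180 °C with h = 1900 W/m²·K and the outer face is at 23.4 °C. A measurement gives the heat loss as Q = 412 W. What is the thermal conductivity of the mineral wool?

ΣR = ΔT/Q = |180 − 23.4|/412 = 0.3801 K/W
Known resistances:
  R_conv,in = 1/(hA) = 1/(1900·8.97) = 5.868×10^-5 K/W
  R_carbon steel = L/(kA) = 0.00886/(46.3·8.97) = 2.133×10^-5 K/W
  R_nickel alloy = L/(kA) = 0.00236/(13.1·8.97) = 2.008×10^-5 K/W
R_mineral wool = ΣR − ΣR_known = 0.3801 − 1.001×10^-4 = 0.3800 K/W
L/(kA) = 0.3800 ⇒ k = 0.121/(0.3800·8.97) = 0.0355 W/m·K

k = 0.0355 W/m·K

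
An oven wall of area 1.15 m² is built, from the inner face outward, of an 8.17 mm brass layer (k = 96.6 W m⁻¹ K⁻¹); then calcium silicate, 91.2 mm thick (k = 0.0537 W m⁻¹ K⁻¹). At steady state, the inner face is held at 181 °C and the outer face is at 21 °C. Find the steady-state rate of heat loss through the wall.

Series thermal resistances, inner to outer:
  R_brass = L/(kA) = 0.00817/(96.6·1.15) = 7.354×10^-5 K/W
  R_calcium silicate = L/(kA) = 0.0912/(0.0537·1.15) = 1.477 K/W
ΣR = 7.354×10^-5 + 1.477 = 1.477 K/W
Q = ΔT/ΣR = (181 °C − 21 °C)/1.477 = 108 W

Q = 108 W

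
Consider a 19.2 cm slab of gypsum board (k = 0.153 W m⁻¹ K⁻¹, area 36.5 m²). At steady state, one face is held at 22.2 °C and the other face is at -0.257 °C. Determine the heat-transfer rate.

Q = kA·ΔT/L = 0.153 × 36.5 × |22.2 °C − -0.257 °C| / 0.192 = 653 W

Q = 653 W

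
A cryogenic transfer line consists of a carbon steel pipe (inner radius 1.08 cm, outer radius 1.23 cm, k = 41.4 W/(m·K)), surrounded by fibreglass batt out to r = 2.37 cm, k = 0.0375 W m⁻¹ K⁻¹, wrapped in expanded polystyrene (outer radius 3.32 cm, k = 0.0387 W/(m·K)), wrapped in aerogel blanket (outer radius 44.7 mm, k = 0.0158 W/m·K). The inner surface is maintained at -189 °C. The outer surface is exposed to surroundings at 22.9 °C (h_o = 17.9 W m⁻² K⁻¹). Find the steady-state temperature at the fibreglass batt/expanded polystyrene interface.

Treat each layer as a resistance in series:
  R'_carbon steel = ln(0.0123/0.0108)/(2πk) = 0.1301/(2π·41.4) = 5.000×10^-4 m·K/W
  R'_fibreglass batt = ln(0.0237/0.0123)/(2πk) = 0.6559/(2π·0.0375) = 2.784 m·K/W
  R'_expanded polystyrene = ln(0.0332/0.0237)/(2πk) = 0.3371/(2π·0.0387) = 1.386 m·K/W
  R'_aerogel blanket = ln(0.0447/0.0332)/(2πk) = 0.2974/(2π·0.0158) = 2.996 m·K/W
  R'_conv,out = 1/(2πr h) = 1/(2π·0.0447·17.9) = 0.1989 m·K/W
ΣR = 5.000×10^-4 + 2.784 + 1.386 + 2.996 + 0.1989 = 7.365 m·K/W
Q' = ΔT/ΣR = (-189 °C − 22.9 °C)/7.365 = -28.77 W/m
From the inner boundary to the fibreglass batt/expanded polystyrene interface, ΣR_partial = 2.784 m·K/W.
T_interface = T_in − Q'·ΣR_partial = -189 °C − (-28.77)(2.784) = -109 °C

T = -109 °C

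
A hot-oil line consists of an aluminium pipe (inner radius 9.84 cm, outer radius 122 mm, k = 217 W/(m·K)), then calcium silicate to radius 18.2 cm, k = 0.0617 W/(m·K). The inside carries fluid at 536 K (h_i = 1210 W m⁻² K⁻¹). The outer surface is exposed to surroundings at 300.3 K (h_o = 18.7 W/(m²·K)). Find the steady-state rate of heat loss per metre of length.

Treat each layer as a resistance in series:
  R'_conv,in = 1/(2πr h) = 1/(2π·0.0984·1210) = 0.001337 m·K/W
  R'_aluminium = ln(0.122/0.0984)/(2πk) = 0.2150/(2π·217) = 1.577×10^-4 m·K/W
  R'_calcium silicate = ln(0.182/0.122)/(2πk) = 0.4000/(2π·0.0617) = 1.032 m·K/W
  R'_conv,out = 1/(2πr h) = 1/(2π·0.182·18.7) = 0.04676 m·K/W
ΣR = 0.001337 + 1.577×10^-4 + 1.032 + 0.04676 = 1.080 m·K/W
Q' = ΔT/ΣR = (536 K − 300.3 K)/1.080 = 218 W/m

Q' = 218 W/m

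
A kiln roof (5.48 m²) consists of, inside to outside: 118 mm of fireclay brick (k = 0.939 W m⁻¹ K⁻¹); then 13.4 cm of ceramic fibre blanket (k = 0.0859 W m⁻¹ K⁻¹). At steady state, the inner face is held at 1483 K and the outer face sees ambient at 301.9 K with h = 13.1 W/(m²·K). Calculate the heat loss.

Q = 3670 W

Treat each layer as a resistance in series:
  R_fireclay brick = L/(kA) = 0.118/(0.939·5.48) = 0.02293 K/W
  R_ceramic fibre blanket = L/(kA) = 0.134/(0.0859·5.48) = 0.2847 K/W
  R_conv,out = 1/(hA) = 1/(13.1·5.48) = 0.01393 K/W
ΣR = 0.02293 + 0.2847 + 0.01393 = 0.3216 K/W
Q = ΔT/ΣR = (1483 K − 301.9 K)/0.3216 = 3670 W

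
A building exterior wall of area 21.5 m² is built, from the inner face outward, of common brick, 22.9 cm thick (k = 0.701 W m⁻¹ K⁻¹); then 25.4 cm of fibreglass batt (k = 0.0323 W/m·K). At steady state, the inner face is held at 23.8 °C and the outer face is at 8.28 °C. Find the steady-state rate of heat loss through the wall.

Q = 40.7 W

Resistance network (inner→outer):
  R_common brick = L/(kA) = 0.229/(0.701·21.5) = 0.01519 K/W
  R_fibreglass batt = L/(kA) = 0.254/(0.0323·21.5) = 0.3658 K/W
ΣR = 0.01519 + 0.3658 = 0.3810 K/W
Q = ΔT/ΣR = (23.8 °C − 8.28 °C)/0.3810 = 40.7 W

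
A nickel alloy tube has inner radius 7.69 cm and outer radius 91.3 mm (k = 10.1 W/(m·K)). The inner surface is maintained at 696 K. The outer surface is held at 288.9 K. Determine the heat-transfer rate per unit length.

Q' = 151 kW/m

Q' = 2πk·ΔT/ln(r₂/r₁) = 2π × 10.1 × 407.1 / ln(0.0913/0.0769) = 1.51×10^5 W/m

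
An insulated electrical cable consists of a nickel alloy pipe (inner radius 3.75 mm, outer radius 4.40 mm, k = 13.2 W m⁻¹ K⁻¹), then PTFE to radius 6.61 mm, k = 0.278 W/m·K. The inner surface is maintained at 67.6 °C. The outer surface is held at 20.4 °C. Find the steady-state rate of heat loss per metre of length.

Q' = 201 W/m

Series thermal resistances, inner to outer:
  R'_nickel alloy = ln(0.00440/0.00375)/(2πk) = 0.1598/(2π·13.2) = 0.001927 m·K/W
  R'_PTFE = ln(0.00661/0.00440)/(2πk) = 0.4070/(2π·0.278) = 0.2330 m·K/W
ΣR = 0.001927 + 0.2330 = 0.2349 m·K/W
Q' = ΔT/ΣR = (67.6 °C − 20.4 °C)/0.2349 = 201 W/m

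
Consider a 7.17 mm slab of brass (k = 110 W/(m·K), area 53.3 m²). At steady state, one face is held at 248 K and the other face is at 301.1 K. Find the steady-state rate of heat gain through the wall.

Q = kA·ΔT/L = 110 × 53.3 × |248 K − 301.1 K| / 0.00717 = 4.34×10^7 W

Q = 43400 kW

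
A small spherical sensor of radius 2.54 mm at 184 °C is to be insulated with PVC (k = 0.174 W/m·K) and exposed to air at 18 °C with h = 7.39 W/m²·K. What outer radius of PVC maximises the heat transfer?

For a sphere, r_cr = 2k_ins/h = 2·0.174/7.39 = 0.0471 m = 4.71 cm

r_cr = 4.71 cm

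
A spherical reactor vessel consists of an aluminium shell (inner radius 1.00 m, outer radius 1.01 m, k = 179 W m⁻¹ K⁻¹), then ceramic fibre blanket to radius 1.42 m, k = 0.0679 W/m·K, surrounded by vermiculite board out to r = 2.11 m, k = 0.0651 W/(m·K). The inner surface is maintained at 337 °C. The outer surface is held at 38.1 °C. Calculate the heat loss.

Q = 485 W

Series thermal resistances, inner to outer:
  R_aluminium = (1/1.00 − 1/1.01)/(4πk) = 0.009901/(4π·179) = 4.402×10^-6 K/W
  R_ceramic fibre blanket = (1/1.01 − 1/1.42)/(4πk) = 0.2859/(4π·0.0679) = 0.3350 K/W
  R_vermiculite board = (1/1.42 − 1/2.11)/(4πk) = 0.2303/(4π·0.0651) = 0.2815 K/W
ΣR = 4.402×10^-6 + 0.3350 + 0.2815 = 0.6165 K/W
Q = ΔT/ΣR = (337 °C − 38.1 °C)/0.6165 = 485 W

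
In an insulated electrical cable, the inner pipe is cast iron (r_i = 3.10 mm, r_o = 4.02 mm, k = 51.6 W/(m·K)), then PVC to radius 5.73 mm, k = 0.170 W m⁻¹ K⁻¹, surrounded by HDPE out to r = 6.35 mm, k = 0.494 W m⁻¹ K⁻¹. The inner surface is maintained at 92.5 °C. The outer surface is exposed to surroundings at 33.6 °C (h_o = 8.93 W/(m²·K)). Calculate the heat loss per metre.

Series thermal resistances, inner to outer:
  R'_cast iron = ln(0.00402/0.00310)/(2πk) = 0.2599/(2π·51.6) = 8.016×10^-4 m·K/W
  R'_PVC = ln(0.00573/0.00402)/(2πk) = 0.3544/(2π·0.170) = 0.3318 m·K/W
  R'_HDPE = ln(0.00635/0.00573)/(2πk) = 0.1027/(2π·0.494) = 0.03310 m·K/W
  R'_conv,out = 1/(2πr h) = 1/(2π·0.00635·8.93) = 2.807 m·K/W
ΣR = 8.016×10^-4 + 0.3318 + 0.03310 + 2.807 = 3.173 m·K/W
Q' = ΔT/ΣR = (92.5 °C − 33.6 °C)/3.173 = 18.6 W/m

Q' = 18.6 W/m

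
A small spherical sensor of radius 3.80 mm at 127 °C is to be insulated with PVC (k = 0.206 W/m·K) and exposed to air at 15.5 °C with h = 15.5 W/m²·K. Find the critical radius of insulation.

For a sphere, r_cr = 2k_ins/h = 2·0.206/15.5 = 0.0266 m = 2.66 cm

r_cr = 2.66 cm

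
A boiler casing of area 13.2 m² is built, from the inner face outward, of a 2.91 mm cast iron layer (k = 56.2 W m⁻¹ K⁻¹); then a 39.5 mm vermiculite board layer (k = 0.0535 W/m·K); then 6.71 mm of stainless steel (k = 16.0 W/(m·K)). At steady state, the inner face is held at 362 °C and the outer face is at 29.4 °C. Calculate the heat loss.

Resistance network (inner→outer):
  R_cast iron = L/(kA) = 0.00291/(56.2·13.2) = 3.923×10^-6 K/W
  R_vermiculite board = L/(kA) = 0.0395/(0.0535·13.2) = 0.05593 K/W
  R_stainless steel = L/(kA) = 0.00671/(16.0·13.2) = 3.177×10^-5 K/W
ΣR = 3.923×10^-6 + 0.05593 + 3.177×10^-5 = 0.05597 K/W
Q = ΔT/ΣR = (362 °C − 29.4 °C)/0.05597 = 5940 W

Q = 5.94 kW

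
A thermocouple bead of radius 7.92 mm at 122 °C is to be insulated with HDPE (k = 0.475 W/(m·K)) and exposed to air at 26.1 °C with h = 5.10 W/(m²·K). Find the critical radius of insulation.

For a sphere, r_cr = 2k_ins/h = 2·0.475/5.10 = 0.186 m = 18.6 cm

r_cr = 18.6 cm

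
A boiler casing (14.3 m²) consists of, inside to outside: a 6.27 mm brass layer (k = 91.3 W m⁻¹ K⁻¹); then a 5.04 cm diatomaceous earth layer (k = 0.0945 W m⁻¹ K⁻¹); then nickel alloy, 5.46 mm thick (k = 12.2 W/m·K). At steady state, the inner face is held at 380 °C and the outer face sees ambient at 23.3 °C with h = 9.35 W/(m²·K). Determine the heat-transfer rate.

Q = 7960 W

Series thermal resistances, inner to outer:
  R_brass = L/(kA) = 0.00627/(91.3·14.3) = 4.802×10^-6 K/W
  R_diatomaceous earth = L/(kA) = 0.0504/(0.0945·14.3) = 0.03730 K/W
  R_nickel alloy = L/(kA) = 0.00546/(12.2·14.3) = 3.130×10^-5 K/W
  R_conv,out = 1/(hA) = 1/(9.35·14.3) = 0.007479 K/W
ΣR = 4.802×10^-6 + 0.03730 + 3.130×10^-5 + 0.007479 = 0.04482 K/W
Q = ΔT/ΣR = (380 °C − 23.3 °C)/0.04482 = 7960 W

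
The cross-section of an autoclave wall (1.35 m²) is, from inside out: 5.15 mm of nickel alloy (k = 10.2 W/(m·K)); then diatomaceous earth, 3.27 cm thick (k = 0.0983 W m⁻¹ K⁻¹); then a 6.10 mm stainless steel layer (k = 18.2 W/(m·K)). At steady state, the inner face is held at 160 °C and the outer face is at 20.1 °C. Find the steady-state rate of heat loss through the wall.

Q = 566 W

Treat each layer as a resistance in series:
  R_nickel alloy = L/(kA) = 0.00515/(10.2·1.35) = 3.740×10^-4 K/W
  R_diatomaceous earth = L/(kA) = 0.0327/(0.0983·1.35) = 0.2464 K/W
  R_stainless steel = L/(kA) = 0.00610/(18.2·1.35) = 2.483×10^-4 K/W
ΣR = 3.740×10^-4 + 0.2464 + 2.483×10^-4 = 0.2470 K/W
Q = ΔT/ΣR = (160 °C − 20.1 °C)/0.2470 = 566 W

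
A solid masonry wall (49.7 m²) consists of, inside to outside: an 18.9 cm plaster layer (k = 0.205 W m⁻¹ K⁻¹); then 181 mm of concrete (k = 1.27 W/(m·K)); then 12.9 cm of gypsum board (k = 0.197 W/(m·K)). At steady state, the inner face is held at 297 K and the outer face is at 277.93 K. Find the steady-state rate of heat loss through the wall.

Q = 551 W

Series thermal resistances, inner to outer:
  R_plaster = L/(kA) = 0.189/(0.205·49.7) = 0.01855 K/W
  R_concrete = L/(kA) = 0.181/(1.27·49.7) = 0.002868 K/W
  R_gypsum board = L/(kA) = 0.129/(0.197·49.7) = 0.01318 K/W
ΣR = 0.01855 + 0.002868 + 0.01318 = 0.03460 K/W
Q = ΔT/ΣR = (297 K − 277.93 K)/0.03460 = 551 W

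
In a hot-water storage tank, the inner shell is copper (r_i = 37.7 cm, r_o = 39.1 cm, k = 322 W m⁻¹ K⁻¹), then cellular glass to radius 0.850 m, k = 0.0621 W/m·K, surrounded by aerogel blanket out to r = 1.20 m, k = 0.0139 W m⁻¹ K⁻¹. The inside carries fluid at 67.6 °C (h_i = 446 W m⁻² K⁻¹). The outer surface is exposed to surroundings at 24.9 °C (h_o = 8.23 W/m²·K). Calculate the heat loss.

Treat each layer as a resistance in series:
  R_conv,in = 1/(4πr²h) = 1/(4π·0.377²·446) = 0.001255 K/W
  R_copper = (1/0.377 − 1/0.391)/(4πk) = 0.09498/(4π·322) = 2.347×10^-5 K/W
  R_cellular glass = (1/0.391 − 1/0.850)/(4πk) = 1.381/(4π·0.0621) = 1.770 K/W
  R_aerogel blanket = (1/0.850 − 1/1.20)/(4πk) = 0.3431/(4π·0.0139) = 1.964 K/W
  R_conv,out = 1/(4πr²h) = 1/(4π·1.20²·8.23) = 0.006715 K/W
ΣR = 0.001255 + 2.347×10^-5 + 1.770 + 1.964 + 0.006715 = 3.742 K/W
Q = ΔT/ΣR = (67.6 °C − 24.9 °C)/3.742 = 11.4 W

Q = 11.4 W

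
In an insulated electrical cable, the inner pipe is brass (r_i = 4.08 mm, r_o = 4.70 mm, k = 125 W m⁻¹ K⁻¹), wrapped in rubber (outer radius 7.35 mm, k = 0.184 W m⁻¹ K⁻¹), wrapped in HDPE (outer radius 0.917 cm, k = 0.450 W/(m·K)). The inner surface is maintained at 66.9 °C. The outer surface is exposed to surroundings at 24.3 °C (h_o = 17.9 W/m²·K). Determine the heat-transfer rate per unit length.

Treat each layer as a resistance in series:
  R'_brass = ln(0.00470/0.00408)/(2πk) = 0.1415/(2π·125) = 1.801×10^-4 m·K/W
  R'_rubber = ln(0.00735/0.00470)/(2πk) = 0.4471/(2π·0.184) = 0.3868 m·K/W
  R'_HDPE = ln(0.00917/0.00735)/(2πk) = 0.2212/(2π·0.450) = 0.07825 m·K/W
  R'_conv,out = 1/(2πr h) = 1/(2π·0.00917·17.9) = 0.9696 m·K/W
ΣR = 1.801×10^-4 + 0.3868 + 0.07825 + 0.9696 = 1.435 m·K/W
Q' = ΔT/ΣR = (66.9 °C − 24.3 °C)/1.435 = 29.7 W/m

Q' = 29.7 W/m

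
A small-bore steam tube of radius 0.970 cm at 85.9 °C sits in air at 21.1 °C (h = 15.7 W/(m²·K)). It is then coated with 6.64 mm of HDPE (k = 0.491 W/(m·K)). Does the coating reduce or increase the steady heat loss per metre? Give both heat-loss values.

increases: 62.0 → 82.1 W/m

Critical radius for a cylinder: r_cr = k/h = 0.0313 m = 3.13 cm.
Outer radius after coating: r₂ = 0.00970 + 0.00664 = 0.01634 m.
Since r₁ < r_cr and r₂ ≤ r_cr, the coating moves toward the maximum at r_cr — heat loss rises.
Bare: R = 1/(2πr₁h) = 1.045 m·K/W; Q = 64.8/1.045 = 62.0 W/m.
Coated: R = R_cond + R_conv = 0.7894 m·K/W; Q = 64.8/0.7894 = 82.1 W/m.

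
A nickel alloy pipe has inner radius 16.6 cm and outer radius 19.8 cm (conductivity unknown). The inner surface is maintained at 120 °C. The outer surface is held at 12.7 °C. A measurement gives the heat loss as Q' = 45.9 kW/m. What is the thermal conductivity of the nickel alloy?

ΣR = ΔT/Q' = |120 − 12.7|/45900 = 0.002338 m·K/W
ln(r₂/r₁)/(2πk) = 0.002338 ⇒ k = 0.1763/(2π·0.002338) = 12.0 W/m·K

k = 12.0 W/m·K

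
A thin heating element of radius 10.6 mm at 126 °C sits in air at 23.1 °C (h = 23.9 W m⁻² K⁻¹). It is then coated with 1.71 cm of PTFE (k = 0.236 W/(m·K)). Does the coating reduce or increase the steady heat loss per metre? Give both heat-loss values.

Critical radius for a cylinder: r_cr = k/h = 0.00987 m = 0.987 cm.
Outer radius after coating: r₂ = 0.0106 + 0.0171 = 0.0277 m.
Since r₁ ≥ r_cr, any added insulation reduces the heat loss.
Bare: R = 1/(2πr₁h) = 0.6282 m·K/W; Q = 102.9/0.6282 = 164 W/m.
Coated: R = R_cond + R_conv = 0.8882 m·K/W; Q = 102.9/0.8882 = 116 W/m.

reduces: 164 → 116 W/m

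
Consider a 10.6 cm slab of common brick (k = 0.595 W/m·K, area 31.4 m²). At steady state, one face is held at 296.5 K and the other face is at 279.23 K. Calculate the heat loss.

Q = kA·ΔT/L = 0.595 × 31.4 × |296.5 K − 279.23 K| / 0.106 = 3040 W

Q = 3.04 kW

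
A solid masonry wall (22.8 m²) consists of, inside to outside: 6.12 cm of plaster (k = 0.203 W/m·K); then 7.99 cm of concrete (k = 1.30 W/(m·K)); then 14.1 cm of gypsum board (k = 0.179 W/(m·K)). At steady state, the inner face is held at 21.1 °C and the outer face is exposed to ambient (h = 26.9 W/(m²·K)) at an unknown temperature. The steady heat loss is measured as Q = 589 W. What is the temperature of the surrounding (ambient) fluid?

Series resistances:
  R_plaster = L/(kA) = 0.0612/(0.203·22.8) = 0.01322 K/W
  R_concrete = L/(kA) = 0.0799/(1.30·22.8) = 0.002696 K/W
  R_gypsum board = L/(kA) = 0.141/(0.179·22.8) = 0.03455 K/W
  R_conv,out = 1/(hA) = 1/(26.9·22.8) = 0.001630 K/W
ΣR = 0.05210 K/W
ΔT = Q·ΣR = 589 × 0.05210 = 30.69 K
Heat flows outward, so T_out = T_in − ΔT = 21.1 − 30.69 = -9.59 °C

T_out = -9.59 °C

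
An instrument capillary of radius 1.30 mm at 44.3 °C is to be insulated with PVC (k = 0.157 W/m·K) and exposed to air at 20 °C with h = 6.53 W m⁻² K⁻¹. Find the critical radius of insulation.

For a cylinder, r_cr = k_ins/h = 0.157/6.53 = 0.0240 m = 2.40 cm

r_cr = 2.40 cm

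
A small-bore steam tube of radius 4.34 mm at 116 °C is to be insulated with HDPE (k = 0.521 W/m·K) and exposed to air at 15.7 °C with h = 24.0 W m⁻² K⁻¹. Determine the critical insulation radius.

For a cylinder, r_cr = k_ins/h = 0.521/24.0 = 0.0217 m = 2.17 cm

r_cr = 2.17 cm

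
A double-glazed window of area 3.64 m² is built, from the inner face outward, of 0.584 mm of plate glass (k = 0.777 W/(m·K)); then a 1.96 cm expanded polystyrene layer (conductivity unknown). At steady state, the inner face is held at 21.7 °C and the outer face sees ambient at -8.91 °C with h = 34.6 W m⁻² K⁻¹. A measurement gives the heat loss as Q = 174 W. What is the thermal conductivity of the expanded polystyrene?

ΣR = ΔT/Q = |21.7 − -8.91|/174 = 0.1759 K/W
Known resistances:
  R_plate glass = L/(kA) = 5.84×10^-4/(0.777·3.64) = 2.065×10^-4 K/W
  R_conv,out = 1/(hA) = 1/(34.6·3.64) = 0.007940 K/W
R_expanded polystyrene = ΣR − ΣR_known = 0.1759 − 0.008146 = 0.1678 K/W
L/(kA) = 0.1678 ⇒ k = 0.0196/(0.1678·3.64) = 0.0321 W/m·K

k = 0.0321 W/m·K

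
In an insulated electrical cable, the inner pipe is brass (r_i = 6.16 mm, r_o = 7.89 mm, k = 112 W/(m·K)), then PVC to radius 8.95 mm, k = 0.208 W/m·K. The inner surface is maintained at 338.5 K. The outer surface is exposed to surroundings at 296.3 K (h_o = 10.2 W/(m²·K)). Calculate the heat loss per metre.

Resistance network (inner→outer):
  R'_brass = ln(0.00789/0.00616)/(2πk) = 0.2475/(2π·112) = 3.517×10^-4 m·K/W
  R'_PVC = ln(0.00895/0.00789)/(2πk) = 0.1261/(2π·0.208) = 0.09646 m·K/W
  R'_conv,out = 1/(2πr h) = 1/(2π·0.00895·10.2) = 1.743 m·K/W
ΣR = 3.517×10^-4 + 0.09646 + 1.743 = 1.840 m·K/W
Q' = ΔT/ΣR = (338.5 K − 296.3 K)/1.840 = 22.9 W/m

Q' = 22.9 W/m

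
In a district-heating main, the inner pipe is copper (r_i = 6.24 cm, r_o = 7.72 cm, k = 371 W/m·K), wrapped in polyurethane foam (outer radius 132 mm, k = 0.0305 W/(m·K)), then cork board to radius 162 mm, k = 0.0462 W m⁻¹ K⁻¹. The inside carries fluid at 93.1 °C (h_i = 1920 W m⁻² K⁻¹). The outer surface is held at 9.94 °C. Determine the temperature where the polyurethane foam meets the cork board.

Series thermal resistances, inner to outer:
  R'_conv,in = 1/(2πr h) = 1/(2π·0.0624·1920) = 0.001328 m·K/W
  R'_copper = ln(0.0772/0.0624)/(2πk) = 0.2128/(2π·371) = 9.130×10^-5 m·K/W
  R'_polyurethane foam = ln(0.132/0.0772)/(2πk) = 0.5364/(2π·0.0305) = 2.799 m·K/W
  R'_cork board = ln(0.162/0.132)/(2πk) = 0.2048/(2π·0.0462) = 0.7055 m·K/W
ΣR = 0.001328 + 9.130×10^-5 + 2.799 + 0.7055 = 3.506 m·K/W
Q' = ΔT/ΣR = (93.1 °C − 9.94 °C)/3.506 = 23.72 W/m
From the inner boundary to the polyurethane foam/cork board interface, ΣR_partial = 2.800 m·K/W.
T_interface = T_in − Q'·ΣR_partial = 93.1 °C − (23.72)(2.800) = 26.7 °C

T = 26.7 °C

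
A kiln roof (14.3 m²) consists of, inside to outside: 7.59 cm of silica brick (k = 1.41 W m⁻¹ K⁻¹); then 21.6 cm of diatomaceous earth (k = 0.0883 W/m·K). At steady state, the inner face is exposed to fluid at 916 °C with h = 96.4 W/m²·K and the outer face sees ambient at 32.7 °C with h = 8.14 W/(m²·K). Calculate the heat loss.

Q = 4.80 kW

Resistance network (inner→outer):
  R_conv,in = 1/(hA) = 1/(96.4·14.3) = 7.254×10^-4 K/W
  R_silica brick = L/(kA) = 0.0759/(1.41·14.3) = 0.003764 K/W
  R_diatomaceous earth = L/(kA) = 0.216/(0.0883·14.3) = 0.1711 K/W
  R_conv,out = 1/(hA) = 1/(8.14·14.3) = 0.008591 K/W
ΣR = 7.254×10^-4 + 0.003764 + 0.1711 + 0.008591 = 0.1842 K/W
Q = ΔT/ΣR = (916 °C − 32.7 °C)/0.1842 = 4800 W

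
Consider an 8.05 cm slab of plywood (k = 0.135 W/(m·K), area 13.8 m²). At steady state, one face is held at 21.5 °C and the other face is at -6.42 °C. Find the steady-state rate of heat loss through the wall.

Q = kA·ΔT/L = 0.135 × 13.8 × |21.5 °C − -6.42 °C| / 0.0805 = 646 W

Q = 646 W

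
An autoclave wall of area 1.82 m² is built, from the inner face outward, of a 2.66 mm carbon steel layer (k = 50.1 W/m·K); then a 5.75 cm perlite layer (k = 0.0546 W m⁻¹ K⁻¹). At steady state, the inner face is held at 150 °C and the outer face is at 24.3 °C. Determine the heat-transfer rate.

Q = 217 W

Series thermal resistances, inner to outer:
  R_carbon steel = L/(kA) = 0.00266/(50.1·1.82) = 2.917×10^-5 K/W
  R_perlite = L/(kA) = 0.0575/(0.0546·1.82) = 0.5786 K/W
ΣR = 2.917×10^-5 + 0.5786 = 0.5786 K/W
Q = ΔT/ΣR = (150 °C − 24.3 °C)/0.5786 = 217 W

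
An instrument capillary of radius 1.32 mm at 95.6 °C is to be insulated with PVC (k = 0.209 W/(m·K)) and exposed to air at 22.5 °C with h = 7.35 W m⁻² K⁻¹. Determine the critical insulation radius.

For a cylinder, r_cr = k_ins/h = 0.209/7.35 = 0.0284 m = 2.84 cm

r_cr = 2.84 cm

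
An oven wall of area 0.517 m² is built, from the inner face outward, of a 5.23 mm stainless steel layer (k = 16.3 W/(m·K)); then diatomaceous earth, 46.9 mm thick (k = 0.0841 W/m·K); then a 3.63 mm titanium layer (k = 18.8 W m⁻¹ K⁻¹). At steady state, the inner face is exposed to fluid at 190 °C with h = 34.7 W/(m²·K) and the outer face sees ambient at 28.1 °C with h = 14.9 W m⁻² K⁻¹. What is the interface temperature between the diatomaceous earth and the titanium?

T = 44.8 °C

Series thermal resistances, inner to outer:
  R_conv,in = 1/(hA) = 1/(34.7·0.517) = 0.05574 K/W
  R_stainless steel = L/(kA) = 0.00523/(16.3·0.517) = 6.206×10^-4 K/W
  R_diatomaceous earth = L/(kA) = 0.0469/(0.0841·0.517) = 1.079 K/W
  R_titanium = L/(kA) = 0.00363/(18.8·0.517) = 3.735×10^-4 K/W
  R_conv,out = 1/(hA) = 1/(14.9·0.517) = 0.1298 K/W
ΣR = 0.05574 + 6.206×10^-4 + 1.079 + 3.735×10^-4 + 0.1298 = 1.266 K/W
Q = ΔT/ΣR = (190 °C − 28.1 °C)/1.266 = 127.9 W
From the inner boundary to the diatomaceous earth/titanium interface, ΣR_partial = 1.135 K/W.
T_interface = T_in − Q·ΣR_partial = 190 °C − (127.9)(1.135) = 44.8 °C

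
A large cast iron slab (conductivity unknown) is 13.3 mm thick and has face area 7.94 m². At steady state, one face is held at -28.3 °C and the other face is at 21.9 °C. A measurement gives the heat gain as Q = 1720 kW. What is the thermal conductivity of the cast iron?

k = 57.4 W/m·K

ΣR = ΔT/Q = |-28.3 − 21.9|/1.72×10^6 = 2.919×10^-5 K/W
L/(kA) = 2.919×10^-5 ⇒ k = 0.0133/(2.919×10^-5·7.94) = 57.4 W/m·K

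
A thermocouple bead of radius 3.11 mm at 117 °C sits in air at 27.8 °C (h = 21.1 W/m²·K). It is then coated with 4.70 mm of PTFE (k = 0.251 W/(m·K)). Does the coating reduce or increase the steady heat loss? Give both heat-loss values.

Critical radius for a sphere: r_cr = 2k/h = 0.0238 m = 2.38 cm.
Outer radius after coating: r₂ = 0.00311 + 0.00470 = 0.00781 m.
Since r₁ < r_cr and r₂ ≤ r_cr, the coating moves toward the maximum at r_cr — heat loss rises.
Bare: R = 1/(4πr₁²h) = 389.9 K/W; Q = 89.2/389.9 = 0.229 W.
Coated: R = R_cond + R_conv = 123.2 K/W; Q = 89.2/123.2 = 0.724 W.

increases: 0.229 → 0.724 W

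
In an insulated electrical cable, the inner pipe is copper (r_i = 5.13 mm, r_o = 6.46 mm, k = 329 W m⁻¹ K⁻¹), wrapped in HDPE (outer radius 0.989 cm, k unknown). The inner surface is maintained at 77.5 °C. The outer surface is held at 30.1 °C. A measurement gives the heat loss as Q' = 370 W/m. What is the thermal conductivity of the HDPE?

ΣR = ΔT/Q' = |77.5 − 30.1|/370 = 0.1281 m·K/W
Known resistances:
  R'_copper = ln(0.00646/0.00513)/(2πk) = 0.2305/(2π·329) = 1.115×10^-4 m·K/W
R_HDPE = ΣR − ΣR_known = 0.1281 − 1.115×10^-4 = 0.1280 m·K/W
ln(r₂/r₁)/(2πk) = 0.1280 ⇒ k = 0.4259/(2π·0.1280) = 0.530 W/m·K

k = 0.530 W/m·K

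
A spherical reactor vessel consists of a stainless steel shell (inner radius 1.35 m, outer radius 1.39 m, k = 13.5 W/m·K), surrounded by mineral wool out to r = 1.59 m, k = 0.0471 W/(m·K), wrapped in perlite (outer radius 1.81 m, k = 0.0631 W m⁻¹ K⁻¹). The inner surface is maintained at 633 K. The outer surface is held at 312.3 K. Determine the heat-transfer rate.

Q = 1290 W

Resistance network (inner→outer):
  R_stainless steel = (1/1.35 − 1/1.39)/(4πk) = 0.02132/(4π·13.5) = 1.257×10^-4 K/W
  R_mineral wool = (1/1.39 − 1/1.59)/(4πk) = 0.09049/(4π·0.0471) = 0.1529 K/W
  R_perlite = (1/1.59 − 1/1.81)/(4πk) = 0.07644/(4π·0.0631) = 0.09641 K/W
ΣR = 1.257×10^-4 + 0.1529 + 0.09641 = 0.2494 K/W
Q = ΔT/ΣR = (633 K − 312.3 K)/0.2494 = 1290 W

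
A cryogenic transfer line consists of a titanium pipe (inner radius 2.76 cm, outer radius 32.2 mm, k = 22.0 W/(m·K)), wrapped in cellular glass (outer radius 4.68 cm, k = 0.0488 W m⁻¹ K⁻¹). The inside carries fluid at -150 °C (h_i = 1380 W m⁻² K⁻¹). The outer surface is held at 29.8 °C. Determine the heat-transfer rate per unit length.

Q' = 147 W/m

Resistance network (inner→outer):
  R'_conv,in = 1/(2πr h) = 1/(2π·0.0276·1380) = 0.004179 m·K/W
  R'_titanium = ln(0.0322/0.0276)/(2πk) = 0.1542/(2π·22.0) = 0.001115 m·K/W
  R'_cellular glass = ln(0.0468/0.0322)/(2πk) = 0.3739/(2π·0.0488) = 1.219 m·K/W
ΣR = 0.004179 + 0.001115 + 1.219 = 1.224 m·K/W
Q' = ΔT/ΣR = (-150 °C − 29.8 °C)/1.224 = -147 W/m
(Negative Q' ⇒ heat flows inward; heat gain = 147 W/m.)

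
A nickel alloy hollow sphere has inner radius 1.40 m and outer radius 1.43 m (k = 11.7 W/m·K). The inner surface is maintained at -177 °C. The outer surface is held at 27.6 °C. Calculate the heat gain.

Q = 2.01×10^6 W

Q = 4πk·ΔT/(1/r₁ − 1/r₂) = 4π × 11.7 × 204.6 / (1/1.40 − 1/1.43) = 2.01×10^6 W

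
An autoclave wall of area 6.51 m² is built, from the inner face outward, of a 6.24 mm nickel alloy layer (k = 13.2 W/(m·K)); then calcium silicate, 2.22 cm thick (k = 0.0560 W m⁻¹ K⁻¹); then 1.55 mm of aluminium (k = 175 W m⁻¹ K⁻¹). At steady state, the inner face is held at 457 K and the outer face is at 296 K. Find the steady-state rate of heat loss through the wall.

Q = 2.64 kW

Treat each layer as a resistance in series:
  R_nickel alloy = L/(kA) = 0.00624/(13.2·6.51) = 7.262×10^-5 K/W
  R_calcium silicate = L/(kA) = 0.0222/(0.0560·6.51) = 0.06090 K/W
  R_aluminium = L/(kA) = 0.00155/(175·6.51) = 1.361×10^-6 K/W
ΣR = 7.262×10^-5 + 0.06090 + 1.361×10^-6 = 0.06097 K/W
Q = ΔT/ΣR = (457 K − 296 K)/0.06097 = 2640 W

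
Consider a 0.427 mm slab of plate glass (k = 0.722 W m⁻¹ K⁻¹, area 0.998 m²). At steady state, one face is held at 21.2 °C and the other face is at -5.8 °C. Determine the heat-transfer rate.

Q = kA·ΔT/L = 0.722 × 0.998 × |21.2 °C − -5.8 °C| / 4.27×10^-4 = 45600 W

Q = 45600 W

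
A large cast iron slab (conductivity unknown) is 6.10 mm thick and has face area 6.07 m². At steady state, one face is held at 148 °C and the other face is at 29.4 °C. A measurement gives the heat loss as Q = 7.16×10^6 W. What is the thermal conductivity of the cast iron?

ΣR = ΔT/Q = |148 − 29.4|/7.16×10^6 = 1.656×10^-5 K/W
L/(kA) = 1.656×10^-5 ⇒ k = 0.00610/(1.656×10^-5·6.07) = 60.7 W/m·K

k = 60.7 W/m·K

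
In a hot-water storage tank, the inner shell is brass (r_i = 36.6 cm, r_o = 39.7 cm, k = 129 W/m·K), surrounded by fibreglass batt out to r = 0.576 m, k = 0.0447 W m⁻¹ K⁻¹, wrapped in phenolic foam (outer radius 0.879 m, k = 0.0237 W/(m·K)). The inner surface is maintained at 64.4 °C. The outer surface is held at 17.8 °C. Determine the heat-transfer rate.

Q = 13.7 W

Series thermal resistances, inner to outer:
  R_brass = (1/0.366 − 1/0.397)/(4πk) = 0.2133/(4π·129) = 1.316×10^-4 K/W
  R_fibreglass batt = (1/0.397 − 1/0.576)/(4πk) = 0.7828/(4π·0.0447) = 1.394 K/W
  R_phenolic foam = (1/0.576 − 1/0.879)/(4πk) = 0.5985/(4π·0.0237) = 2.009 K/W
ΣR = 1.316×10^-4 + 1.394 + 2.009 = 3.403 K/W
Q = ΔT/ΣR = (64.4 °C − 17.8 °C)/3.403 = 13.7 W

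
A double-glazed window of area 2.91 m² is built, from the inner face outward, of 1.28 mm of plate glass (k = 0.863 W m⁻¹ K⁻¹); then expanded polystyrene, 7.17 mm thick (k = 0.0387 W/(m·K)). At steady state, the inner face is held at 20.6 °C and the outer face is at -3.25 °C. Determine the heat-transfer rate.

Treat each layer as a resistance in series:
  R_plate glass = L/(kA) = 0.00128/(0.863·2.91) = 5.097×10^-4 K/W
  R_expanded polystyrene = L/(kA) = 0.00717/(0.0387·2.91) = 0.06367 K/W
ΣR = 5.097×10^-4 + 0.06367 = 0.06418 K/W
Q = ΔT/ΣR = (20.6 °C − -3.25 °C)/0.06418 = 372 W

Q = 372 W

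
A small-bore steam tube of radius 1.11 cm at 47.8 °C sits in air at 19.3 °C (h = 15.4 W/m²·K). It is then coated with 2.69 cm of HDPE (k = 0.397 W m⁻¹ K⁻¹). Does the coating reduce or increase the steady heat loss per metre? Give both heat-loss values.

Critical radius for a cylinder: r_cr = k/h = 0.0258 m = 2.58 cm.
Outer radius after coating: r₂ = 0.0111 + 0.0269 = 0.0380 m.
r₁ < r_cr < r₂: heat loss rises to a maximum at r_cr then falls. Whether the coating helps depends on whether Q(r₂) has dropped back below Q(r₁).
Bare: R = 1/(2πr₁h) = 0.9311 m·K/W; Q = 28.5/0.9311 = 30.6 W/m.
Coated: R = R_cond + R_conv = 0.7653 m·K/W; Q = 28.5/0.7653 = 37.2 W/m.

increases: 30.6 → 37.2 W/m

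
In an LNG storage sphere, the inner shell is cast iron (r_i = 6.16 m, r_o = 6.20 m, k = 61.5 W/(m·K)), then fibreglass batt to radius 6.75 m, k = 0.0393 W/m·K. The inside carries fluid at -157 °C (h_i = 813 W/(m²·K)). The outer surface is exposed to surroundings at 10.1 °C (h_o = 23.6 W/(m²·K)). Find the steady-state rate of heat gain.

Q = 6260 W

Treat each layer as a resistance in series:
  R_conv,in = 1/(4πr²h) = 1/(4π·6.16²·813) = 2.580×10^-6 K/W
  R_cast iron = (1/6.16 − 1/6.20)/(4πk) = 0.001047/(4π·61.5) = 1.355×10^-6 K/W
  R_fibreglass batt = (1/6.20 − 1/6.75)/(4πk) = 0.01314/(4π·0.0393) = 0.02661 K/W
  R_conv,out = 1/(4πr²h) = 1/(4π·6.75²·23.6) = 7.401×10^-5 K/W
ΣR = 2.580×10^-6 + 1.355×10^-6 + 0.02661 + 7.401×10^-5 = 0.02669 K/W
Q = ΔT/ΣR = (-157 °C − 10.1 °C)/0.02669 = -6260 W
(Negative Q ⇒ heat flows inward; heat gain = 6260 W.)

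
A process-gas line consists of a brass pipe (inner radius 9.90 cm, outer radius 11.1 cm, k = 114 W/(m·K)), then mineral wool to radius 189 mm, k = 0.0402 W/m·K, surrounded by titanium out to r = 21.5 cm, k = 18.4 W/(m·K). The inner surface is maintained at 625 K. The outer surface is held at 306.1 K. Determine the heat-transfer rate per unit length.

Series thermal resistances, inner to outer:
  R'_brass = ln(0.111/0.0990)/(2πk) = 0.1144/(2π·114) = 1.597×10^-4 m·K/W
  R'_mineral wool = ln(0.189/0.111)/(2πk) = 0.5322/(2π·0.0402) = 2.107 m·K/W
  R'_titanium = ln(0.215/0.189)/(2πk) = 0.1289/(2π·18.4) = 0.001115 m·K/W
ΣR = 1.597×10^-4 + 2.107 + 0.001115 = 2.108 m·K/W
Q' = ΔT/ΣR = (625 K − 306.1 K)/2.108 = 151 W/m

Q' = 151 W/m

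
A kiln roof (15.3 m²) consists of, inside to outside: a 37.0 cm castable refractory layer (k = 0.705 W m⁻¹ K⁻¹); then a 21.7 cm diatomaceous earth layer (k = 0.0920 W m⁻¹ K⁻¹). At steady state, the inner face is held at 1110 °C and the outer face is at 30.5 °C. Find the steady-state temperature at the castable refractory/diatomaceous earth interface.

T = 914 °C

Resistance network (inner→outer):
  R_castable refractory = L/(kA) = 0.370/(0.705·15.3) = 0.03430 K/W
  R_diatomaceous earth = L/(kA) = 0.217/(0.0920·15.3) = 0.1542 K/W
ΣR = 0.03430 + 0.1542 = 0.1885 K/W
Q = ΔT/ΣR = (1110 °C − 30.5 °C)/0.1885 = 5727 W
From the inner boundary to the castable refractory/diatomaceous earth interface, ΣR_partial = 0.03430 K/W.
T_interface = T_in − Q·ΣR_partial = 1110 °C − (5727)(0.03430) = 914 °C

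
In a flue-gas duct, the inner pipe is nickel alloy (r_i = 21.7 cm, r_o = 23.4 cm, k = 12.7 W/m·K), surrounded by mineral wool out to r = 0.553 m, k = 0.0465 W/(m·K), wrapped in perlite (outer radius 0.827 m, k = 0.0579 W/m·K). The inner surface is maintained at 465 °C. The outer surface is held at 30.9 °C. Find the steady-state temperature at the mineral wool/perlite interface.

Treat each layer as a resistance in series:
  R'_nickel alloy = ln(0.234/0.217)/(2πk) = 0.07542/(2π·12.7) = 9.452×10^-4 m·K/W
  R'_mineral wool = ln(0.553/0.234)/(2πk) = 0.8600/(2π·0.0465) = 2.944 m·K/W
  R'_perlite = ln(0.827/0.553)/(2πk) = 0.4024/(2π·0.0579) = 1.106 m·K/W
ΣR = 9.452×10^-4 + 2.944 + 1.106 = 4.051 m·K/W
Q' = ΔT/ΣR = (465 °C − 30.9 °C)/4.051 = 107.2 W/m
From the inner boundary to the mineral wool/perlite interface, ΣR_partial = 2.945 m·K/W.
T_interface = T_in − Q'·ΣR_partial = 465 °C − (107.2)(2.945) = 149 °C

T = 149 °C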